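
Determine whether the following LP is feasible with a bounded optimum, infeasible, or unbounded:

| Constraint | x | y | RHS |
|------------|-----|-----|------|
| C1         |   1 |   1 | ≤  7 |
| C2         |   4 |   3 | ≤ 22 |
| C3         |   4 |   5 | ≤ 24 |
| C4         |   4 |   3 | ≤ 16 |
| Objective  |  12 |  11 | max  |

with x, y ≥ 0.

Feasible with a bounded optimal solution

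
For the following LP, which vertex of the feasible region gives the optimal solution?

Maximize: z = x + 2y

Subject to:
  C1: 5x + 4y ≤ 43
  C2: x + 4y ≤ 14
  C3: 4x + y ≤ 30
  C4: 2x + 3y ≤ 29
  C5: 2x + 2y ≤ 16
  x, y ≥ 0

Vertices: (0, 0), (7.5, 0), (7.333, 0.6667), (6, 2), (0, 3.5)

Evaluate the objective at each vertex of the feasible region:
  z(0, 0) = 0
  z(7.5, 0) = 7.5
  z(7.333, 0.6667) = 8.667
  z(6, 2) = 10  ←
  z(0, 3.5) = 7
The maximum is at x = 6, y = 2.

(6, 2)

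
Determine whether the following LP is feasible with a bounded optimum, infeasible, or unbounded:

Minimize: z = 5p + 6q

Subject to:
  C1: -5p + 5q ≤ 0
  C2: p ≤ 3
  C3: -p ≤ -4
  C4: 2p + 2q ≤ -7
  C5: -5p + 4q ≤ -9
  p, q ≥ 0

Infeasible (no feasible solution exists)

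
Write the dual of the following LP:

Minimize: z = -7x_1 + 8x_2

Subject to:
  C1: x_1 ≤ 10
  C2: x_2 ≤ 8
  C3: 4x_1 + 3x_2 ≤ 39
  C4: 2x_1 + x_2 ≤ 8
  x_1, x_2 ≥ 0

Primal min cᵀx s.t. Ax ≤ b, x ≥ 0  →  Dual max −bᵀy s.t. Aᵀy ≥ −c, y ≥ 0.

Maximize: z = -10y1 - 8y2 - 39y3 - 8y4

Subject to:
  y1 + 4y3 + 2y4 ≥ 7
  y2 + 3y3 + y4 ≥ -8
  y1, y2, y3, y4 ≥ 0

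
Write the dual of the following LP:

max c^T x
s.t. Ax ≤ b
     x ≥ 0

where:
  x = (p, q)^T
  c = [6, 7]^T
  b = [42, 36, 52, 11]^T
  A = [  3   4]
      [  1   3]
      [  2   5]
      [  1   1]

Primal max cᵀx s.t. Ax ≤ b, x ≥ 0  →  Dual min bᵀy s.t. Aᵀy ≥ c, y ≥ 0.

Minimize: z = 42y1 + 36y2 + 52y3 + 11y4

Subject to:
  3y1 + y2 + 2y3 + y4 ≥ 6
  4y1 + 3y2 + 5y3 + y4 ≥ 7
  y1, y2, y3, y4 ≥ 0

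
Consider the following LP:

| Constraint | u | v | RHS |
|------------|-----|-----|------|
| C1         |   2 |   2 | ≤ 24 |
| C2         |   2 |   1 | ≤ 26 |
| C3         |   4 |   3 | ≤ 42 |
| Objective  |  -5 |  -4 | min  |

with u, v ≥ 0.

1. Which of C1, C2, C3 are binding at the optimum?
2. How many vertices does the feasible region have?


1. C1, C3
2. 4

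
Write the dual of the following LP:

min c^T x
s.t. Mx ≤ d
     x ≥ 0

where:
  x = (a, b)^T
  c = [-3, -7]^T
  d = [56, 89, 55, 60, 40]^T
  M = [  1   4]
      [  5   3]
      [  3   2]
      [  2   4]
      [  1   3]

Primal min cᵀx s.t. Ax ≤ b, x ≥ 0  →  Dual max −bᵀy s.t. Aᵀy ≥ −c, y ≥ 0.

Maximize: z = -56y1 - 89y2 - 55y3 - 60y4 - 40y5

Subject to:
  y1 + 5y2 + 3y3 + 2y4 + y5 ≥ 3
  4y1 + 3y2 + 2y3 + 4y4 + 3y5 ≥ 7
  y1, y2, y3, y4, y5 ≥ 0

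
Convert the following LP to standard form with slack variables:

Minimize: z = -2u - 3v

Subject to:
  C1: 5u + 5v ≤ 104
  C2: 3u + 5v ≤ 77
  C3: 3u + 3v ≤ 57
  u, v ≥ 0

min z = -2u - 3v

s.t.
  5u + 5v + s1 = 104
  3u + 5v + s2 = 77
  3u + 3v + s3 = 57
  u, v, s1, s2, s3 ≥ 0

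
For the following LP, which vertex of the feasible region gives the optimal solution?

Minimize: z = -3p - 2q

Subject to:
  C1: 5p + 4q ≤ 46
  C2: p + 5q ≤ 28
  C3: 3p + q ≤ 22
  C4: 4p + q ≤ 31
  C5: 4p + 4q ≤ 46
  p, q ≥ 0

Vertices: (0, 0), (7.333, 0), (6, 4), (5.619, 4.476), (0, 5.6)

Evaluate the objective at each vertex of the feasible region:
  z(0, 0) = 0
  z(7.333, 0) = -22
  z(6, 4) = -26  ←
  z(5.619, 4.476) = -25.81
  z(0, 5.6) = -11.2
The minimum is at p = 6, q = 4.

(6, 4)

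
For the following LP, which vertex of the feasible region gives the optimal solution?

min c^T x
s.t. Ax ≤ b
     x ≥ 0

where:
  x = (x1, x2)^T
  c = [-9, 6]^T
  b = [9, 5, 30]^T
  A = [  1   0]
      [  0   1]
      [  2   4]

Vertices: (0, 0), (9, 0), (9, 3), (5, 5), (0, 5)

Evaluate the objective at each vertex of the feasible region:
  z(0, 0) = 0
  z(9, 0) = -81  ←
  z(9, 3) = -63
  z(5, 5) = -15
  z(0, 5) = 30
The minimum is at x1 = 9, x2 = 0.

(9, 0)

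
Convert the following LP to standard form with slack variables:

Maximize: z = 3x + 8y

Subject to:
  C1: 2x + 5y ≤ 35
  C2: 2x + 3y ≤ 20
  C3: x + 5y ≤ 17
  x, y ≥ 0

max z = 3x + 8y

s.t.
  2x + 5y + s1 = 35
  2x + 3y + s2 = 20
  x + 5y + s3 = 17
  x, y, s1, s2, s3 ≥ 0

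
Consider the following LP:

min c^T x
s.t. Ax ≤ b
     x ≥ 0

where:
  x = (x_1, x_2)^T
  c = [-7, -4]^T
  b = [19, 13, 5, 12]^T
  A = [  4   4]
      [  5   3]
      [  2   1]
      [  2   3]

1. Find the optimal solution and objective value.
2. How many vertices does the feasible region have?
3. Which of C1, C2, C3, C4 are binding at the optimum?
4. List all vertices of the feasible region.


1. x_1 = 2, x_2 = 1, z = -18
2. 5
3. C2, C3
4. (0, 0), (2.5, 0), (2, 1), (0.3333, 3.778), (0, 4)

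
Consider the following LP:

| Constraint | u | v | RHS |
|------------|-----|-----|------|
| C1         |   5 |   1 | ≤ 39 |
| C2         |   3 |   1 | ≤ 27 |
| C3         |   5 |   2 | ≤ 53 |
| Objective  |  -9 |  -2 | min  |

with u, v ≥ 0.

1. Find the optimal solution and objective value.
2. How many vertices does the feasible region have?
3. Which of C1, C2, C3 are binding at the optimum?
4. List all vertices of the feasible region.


1. u = 6, v = 9, z = -72
2. 5
3. C1, C2
4. (0, 0), (7.8, 0), (6, 9), (1, 24), (0, 26.5)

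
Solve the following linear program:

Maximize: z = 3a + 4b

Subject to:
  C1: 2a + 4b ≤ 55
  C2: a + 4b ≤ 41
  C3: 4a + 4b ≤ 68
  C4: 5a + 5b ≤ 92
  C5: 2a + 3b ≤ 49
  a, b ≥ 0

Evaluate the objective at each vertex of the feasible region:
  z(0, 0) = 0
  z(17, 0) = 51
  z(9, 8) = 59  ←
  z(0, 10.25) = 41
The maximum is at a = 9, b = 8.

a = 9, b = 8, z = 59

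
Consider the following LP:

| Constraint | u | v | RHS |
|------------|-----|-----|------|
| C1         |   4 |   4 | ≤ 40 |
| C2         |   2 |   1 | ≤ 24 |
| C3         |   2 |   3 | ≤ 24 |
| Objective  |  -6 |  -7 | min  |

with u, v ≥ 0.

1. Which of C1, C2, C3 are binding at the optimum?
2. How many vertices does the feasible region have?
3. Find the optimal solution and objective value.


1. C1, C3
2. 4
3. u = 6, v = 4, z = -64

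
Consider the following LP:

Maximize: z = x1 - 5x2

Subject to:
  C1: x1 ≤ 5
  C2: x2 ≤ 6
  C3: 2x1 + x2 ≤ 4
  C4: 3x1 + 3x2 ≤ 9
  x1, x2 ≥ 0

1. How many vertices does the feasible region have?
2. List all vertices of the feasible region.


1. 4
2. (0, 0), (2, 0), (1, 2), (0, 3)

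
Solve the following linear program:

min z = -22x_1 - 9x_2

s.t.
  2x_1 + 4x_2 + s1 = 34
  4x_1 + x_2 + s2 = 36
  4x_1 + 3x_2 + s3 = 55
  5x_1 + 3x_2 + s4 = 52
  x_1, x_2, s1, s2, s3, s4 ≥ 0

Evaluate the objective at each vertex of the feasible region:
  z(0, 0) = 0
  z(9, 0) = -198
  z(8, 4) = -212  ←
  z(7.571, 4.714) = -209
  z(0, 8.5) = -76.5
The minimum is at x_1 = 8, x_2 = 4.

x_1 = 8, x_2 = 4, z = -212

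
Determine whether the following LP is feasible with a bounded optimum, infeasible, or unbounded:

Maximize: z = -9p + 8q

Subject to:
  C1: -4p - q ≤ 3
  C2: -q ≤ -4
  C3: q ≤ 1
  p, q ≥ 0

Infeasible (no feasible solution exists)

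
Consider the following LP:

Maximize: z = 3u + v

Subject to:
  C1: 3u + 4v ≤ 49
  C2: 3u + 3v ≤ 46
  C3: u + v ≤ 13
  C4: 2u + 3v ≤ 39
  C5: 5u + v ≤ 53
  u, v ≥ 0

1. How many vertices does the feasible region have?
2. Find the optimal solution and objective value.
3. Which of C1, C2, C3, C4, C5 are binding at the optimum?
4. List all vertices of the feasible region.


1. 5
2. u = 10, v = 3, z = 33
3. C3, C5
4. (0, 0), (10.6, 0), (10, 3), (3, 10), (0, 12.25)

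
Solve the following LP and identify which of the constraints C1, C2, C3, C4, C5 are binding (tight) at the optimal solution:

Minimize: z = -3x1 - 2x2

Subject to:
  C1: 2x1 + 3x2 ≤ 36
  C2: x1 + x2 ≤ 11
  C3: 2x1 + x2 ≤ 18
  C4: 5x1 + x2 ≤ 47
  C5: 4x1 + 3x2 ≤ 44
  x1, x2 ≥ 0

At x1 = 7, x2 = 4, compute slack b - a·x for each constraint:
  C1: 36 − 26 = 10  (slack)
  C2: 11 − 11 = 0  (binding)
  C3: 18 − 18 = 0  (binding)
  C4: 47 − 39 = 8  (slack)
  C5: 44 − 40 = 4  (slack)

Optimal: x1 = 7, x2 = 4
Binding: C2, C3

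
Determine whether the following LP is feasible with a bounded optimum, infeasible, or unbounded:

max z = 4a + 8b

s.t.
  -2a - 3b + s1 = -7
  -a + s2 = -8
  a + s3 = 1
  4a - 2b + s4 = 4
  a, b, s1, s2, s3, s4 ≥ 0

Infeasible (no feasible solution exists)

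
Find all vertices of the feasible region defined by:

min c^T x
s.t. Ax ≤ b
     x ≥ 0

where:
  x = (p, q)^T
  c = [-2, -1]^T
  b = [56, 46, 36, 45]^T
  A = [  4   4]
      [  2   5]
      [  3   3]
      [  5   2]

(0, 0), (9, 0), (7, 5), (4.667, 7.333), (0, 9.2)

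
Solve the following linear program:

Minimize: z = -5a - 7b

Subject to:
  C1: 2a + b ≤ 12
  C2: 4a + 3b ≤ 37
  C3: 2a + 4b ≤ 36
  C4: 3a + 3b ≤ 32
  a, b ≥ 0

Evaluate the objective at each vertex of the feasible region:
  z(0, 0) = 0
  z(6, 0) = -30
  z(2, 8) = -66  ←
  z(0, 9) = -63
The minimum is at a = 2, b = 8.

a = 2, b = 8, z = -66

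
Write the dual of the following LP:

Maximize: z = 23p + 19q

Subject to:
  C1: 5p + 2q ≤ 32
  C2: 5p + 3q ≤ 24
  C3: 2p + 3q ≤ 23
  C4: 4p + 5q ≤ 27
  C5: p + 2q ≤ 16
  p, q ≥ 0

Primal max cᵀx s.t. Ax ≤ b, x ≥ 0  →  Dual min bᵀy s.t. Aᵀy ≥ c, y ≥ 0.

Minimize: z = 32y1 + 24y2 + 23y3 + 27y4 + 16y5

Subject to:
  5y1 + 5y2 + 2y3 + 4y4 + y5 ≥ 23
  2y1 + 3y2 + 3y3 + 5y4 + 2y5 ≥ 19
  y1, y2, y3, y4, y5 ≥ 0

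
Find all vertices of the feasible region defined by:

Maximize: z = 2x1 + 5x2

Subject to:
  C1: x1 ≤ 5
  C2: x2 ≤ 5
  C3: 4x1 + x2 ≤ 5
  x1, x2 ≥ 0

(0, 0), (1.25, 0), (0, 5)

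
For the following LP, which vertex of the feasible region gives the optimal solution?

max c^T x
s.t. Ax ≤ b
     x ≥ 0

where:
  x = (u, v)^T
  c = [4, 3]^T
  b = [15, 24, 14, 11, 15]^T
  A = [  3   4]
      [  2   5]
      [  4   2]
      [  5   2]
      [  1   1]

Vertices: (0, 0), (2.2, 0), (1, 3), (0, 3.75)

Evaluate the objective at each vertex of the feasible region:
  z(0, 0) = 0
  z(2.2, 0) = 8.8
  z(1, 3) = 13  ←
  z(0, 3.75) = 11.25
The maximum is at u = 1, v = 3.

(1, 3)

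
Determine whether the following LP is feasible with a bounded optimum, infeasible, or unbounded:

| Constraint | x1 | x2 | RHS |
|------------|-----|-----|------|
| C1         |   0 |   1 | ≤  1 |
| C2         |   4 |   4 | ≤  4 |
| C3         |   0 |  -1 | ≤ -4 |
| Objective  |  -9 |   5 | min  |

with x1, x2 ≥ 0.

Infeasible (no feasible solution exists)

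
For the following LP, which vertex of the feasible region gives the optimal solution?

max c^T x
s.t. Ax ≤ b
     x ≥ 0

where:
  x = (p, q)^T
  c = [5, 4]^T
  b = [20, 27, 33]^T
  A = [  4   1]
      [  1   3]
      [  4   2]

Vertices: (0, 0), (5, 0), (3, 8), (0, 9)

Evaluate the objective at each vertex of the feasible region:
  z(0, 0) = 0
  z(5, 0) = 25
  z(3, 8) = 47  ←
  z(0, 9) = 36
The maximum is at p = 3, q = 8.

(3, 8)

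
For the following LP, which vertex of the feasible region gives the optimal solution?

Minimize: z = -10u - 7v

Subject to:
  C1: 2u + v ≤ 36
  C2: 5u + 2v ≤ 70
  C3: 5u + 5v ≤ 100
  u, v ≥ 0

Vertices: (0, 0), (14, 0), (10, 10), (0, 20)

Evaluate the objective at each vertex of the feasible region:
  z(0, 0) = 0
  z(14, 0) = -140
  z(10, 10) = -170  ←
  z(0, 20) = -140
The minimum is at u = 10, v = 10.

(10, 10)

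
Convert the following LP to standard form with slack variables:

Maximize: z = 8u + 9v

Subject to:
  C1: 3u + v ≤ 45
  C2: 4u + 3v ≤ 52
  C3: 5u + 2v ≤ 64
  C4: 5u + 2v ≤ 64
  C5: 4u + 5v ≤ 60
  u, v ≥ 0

max z = 8u + 9v

s.t.
  3u + v + s1 = 45
  4u + 3v + s2 = 52
  5u + 2v + s3 = 64
  5u + 2v + s4 = 64
  4u + 5v + s5 = 60
  u, v, s1, s2, s3, s4, s5 ≥ 0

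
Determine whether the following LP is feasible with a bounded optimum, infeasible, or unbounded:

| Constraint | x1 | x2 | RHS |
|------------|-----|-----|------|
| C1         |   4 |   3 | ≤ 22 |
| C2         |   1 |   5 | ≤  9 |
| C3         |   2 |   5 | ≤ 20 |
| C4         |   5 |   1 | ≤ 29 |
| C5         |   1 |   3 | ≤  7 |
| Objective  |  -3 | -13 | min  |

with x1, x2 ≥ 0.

Feasible with a bounded optimal solution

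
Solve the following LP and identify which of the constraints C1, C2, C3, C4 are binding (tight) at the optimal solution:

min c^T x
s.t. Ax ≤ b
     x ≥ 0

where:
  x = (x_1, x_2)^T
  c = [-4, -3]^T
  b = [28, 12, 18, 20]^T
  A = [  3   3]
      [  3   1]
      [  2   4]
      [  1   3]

At x_1 = 3, x_2 = 3, compute slack b - a·x for each constraint:
  C1: 28 − 18 = 10  (slack)
  C2: 12 − 12 = 0  (binding)
  C3: 18 − 18 = 0  (binding)
  C4: 20 − 12 = 8  (slack)

Optimal: x_1 = 3, x_2 = 3
Binding: C2, C3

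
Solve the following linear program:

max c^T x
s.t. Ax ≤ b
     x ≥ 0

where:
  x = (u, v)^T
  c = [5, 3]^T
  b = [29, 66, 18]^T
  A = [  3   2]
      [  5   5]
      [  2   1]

Evaluate the objective at each vertex of the feasible region:
  z(0, 0) = 0
  z(9, 0) = 45
  z(7, 4) = 47  ←
  z(2.6, 10.6) = 44.8
  z(0, 13.2) = 39.6
The maximum is at u = 7, v = 4.

u = 7, v = 4, z = 47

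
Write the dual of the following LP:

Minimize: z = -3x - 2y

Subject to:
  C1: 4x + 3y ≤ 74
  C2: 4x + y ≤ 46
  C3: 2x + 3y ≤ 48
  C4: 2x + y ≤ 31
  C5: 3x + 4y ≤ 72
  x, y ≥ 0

Primal min cᵀx s.t. Ax ≤ b, x ≥ 0  →  Dual max −bᵀy s.t. Aᵀy ≥ −c, y ≥ 0.

Maximize: z = -74y1 - 46y2 - 48y3 - 31y4 - 72y5

Subject to:
  4y1 + 4y2 + 2y3 + 2y4 + 3y5 ≥ 3
  3y1 + y2 + 3y3 + y4 + 4y5 ≥ 2
  y1, y2, y3, y4, y5 ≥ 0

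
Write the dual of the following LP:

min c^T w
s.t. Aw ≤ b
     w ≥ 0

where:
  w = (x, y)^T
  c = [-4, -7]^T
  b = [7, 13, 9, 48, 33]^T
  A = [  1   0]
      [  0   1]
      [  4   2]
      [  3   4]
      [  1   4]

Primal min cᵀx s.t. Ax ≤ b, x ≥ 0  →  Dual max −bᵀy s.t. Aᵀy ≥ −c, y ≥ 0.

Maximize: z = -7y1 - 13y2 - 9y3 - 48y4 - 33y5

Subject to:
  y1 + 4y3 + 3y4 + y5 ≥ 4
  y2 + 2y3 + 4y4 + 4y5 ≥ 7
  y1, y2, y3, y4, y5 ≥ 0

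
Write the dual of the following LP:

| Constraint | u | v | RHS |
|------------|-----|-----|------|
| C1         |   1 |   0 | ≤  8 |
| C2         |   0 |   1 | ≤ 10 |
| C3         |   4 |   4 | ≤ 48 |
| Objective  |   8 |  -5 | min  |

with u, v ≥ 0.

Primal min cᵀx s.t. Ax ≤ b, x ≥ 0  →  Dual max −bᵀy s.t. Aᵀy ≥ −c, y ≥ 0.

Maximize: z = -8y1 - 10y2 - 48y3

Subject to:
  y1 + 4y3 ≥ -8
  y2 + 4y3 ≥ 5
  y1, y2, y3 ≥ 0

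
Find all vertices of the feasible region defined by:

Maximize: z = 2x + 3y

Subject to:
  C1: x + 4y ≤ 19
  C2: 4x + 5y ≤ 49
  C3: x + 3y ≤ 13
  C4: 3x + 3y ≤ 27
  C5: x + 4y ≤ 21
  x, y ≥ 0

(0, 0), (9, 0), (7, 2), (0, 4.333)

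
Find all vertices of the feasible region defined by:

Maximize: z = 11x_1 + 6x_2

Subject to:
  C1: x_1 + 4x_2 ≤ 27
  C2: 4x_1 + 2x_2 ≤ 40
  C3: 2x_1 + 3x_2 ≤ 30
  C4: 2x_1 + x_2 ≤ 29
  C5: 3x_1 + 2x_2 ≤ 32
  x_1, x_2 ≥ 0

(0, 0), (10, 0), (8, 4), (7.4, 4.9), (0, 6.75)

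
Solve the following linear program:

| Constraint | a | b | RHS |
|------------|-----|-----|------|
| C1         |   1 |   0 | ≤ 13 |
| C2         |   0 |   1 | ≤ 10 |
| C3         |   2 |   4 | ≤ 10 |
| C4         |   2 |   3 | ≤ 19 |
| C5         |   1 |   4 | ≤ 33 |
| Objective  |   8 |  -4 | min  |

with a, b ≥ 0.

Evaluate the objective at each vertex of the feasible region:
  z(0, 0) = 0
  z(5, 0) = 40
  z(0, 2.5) = -10  ←
The minimum is at a = 0, b = 2.5.

a = 0, b = 2.5, z = -10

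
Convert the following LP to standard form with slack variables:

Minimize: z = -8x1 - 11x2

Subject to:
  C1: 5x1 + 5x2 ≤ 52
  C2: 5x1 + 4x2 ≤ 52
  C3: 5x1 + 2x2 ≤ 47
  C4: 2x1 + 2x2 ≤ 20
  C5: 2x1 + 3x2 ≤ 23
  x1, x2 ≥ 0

min z = -8x1 - 11x2

s.t.
  5x1 + 5x2 + s1 = 52
  5x1 + 4x2 + s2 = 52
  5x1 + 2x2 + s3 = 47
  2x1 + 2x2 + s4 = 20
  2x1 + 3x2 + s5 = 23
  x1, x2, s1, s2, s3, s4, s5 ≥ 0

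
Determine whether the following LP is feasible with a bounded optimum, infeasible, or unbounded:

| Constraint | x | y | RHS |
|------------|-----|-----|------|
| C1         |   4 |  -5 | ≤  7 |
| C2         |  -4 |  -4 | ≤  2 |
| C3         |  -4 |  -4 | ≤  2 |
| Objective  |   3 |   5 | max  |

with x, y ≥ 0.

Unbounded (objective can increase without bound)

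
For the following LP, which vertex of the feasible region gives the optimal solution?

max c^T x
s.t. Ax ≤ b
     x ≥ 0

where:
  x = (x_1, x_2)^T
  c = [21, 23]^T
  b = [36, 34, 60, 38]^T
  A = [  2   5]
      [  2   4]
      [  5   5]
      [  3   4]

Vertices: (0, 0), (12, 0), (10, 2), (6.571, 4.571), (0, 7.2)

Evaluate the objective at each vertex of the feasible region:
  z(0, 0) = 0
  z(12, 0) = 252
  z(10, 2) = 256  ←
  z(6.571, 4.571) = 243.1
  z(0, 7.2) = 165.6
The maximum is at x_1 = 10, x_2 = 2.

(10, 2)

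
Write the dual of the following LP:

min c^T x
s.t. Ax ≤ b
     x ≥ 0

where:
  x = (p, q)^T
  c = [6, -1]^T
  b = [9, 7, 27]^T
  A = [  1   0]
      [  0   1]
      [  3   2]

Primal min cᵀx s.t. Ax ≤ b, x ≥ 0  →  Dual max −bᵀy s.t. Aᵀy ≥ −c, y ≥ 0.

Maximize: z = -9y1 - 7y2 - 27y3

Subject to:
  y1 + 3y3 ≥ -6
  y2 + 2y3 ≥ 1
  y1, y2, y3 ≥ 0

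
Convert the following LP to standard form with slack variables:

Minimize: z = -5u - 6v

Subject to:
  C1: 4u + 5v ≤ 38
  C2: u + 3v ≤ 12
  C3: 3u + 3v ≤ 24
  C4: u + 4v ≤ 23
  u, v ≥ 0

min z = -5u - 6v

s.t.
  4u + 5v + s1 = 38
  u + 3v + s2 = 12
  3u + 3v + s3 = 24
  u + 4v + s4 = 23
  u, v, s1, s2, s3, s4 ≥ 0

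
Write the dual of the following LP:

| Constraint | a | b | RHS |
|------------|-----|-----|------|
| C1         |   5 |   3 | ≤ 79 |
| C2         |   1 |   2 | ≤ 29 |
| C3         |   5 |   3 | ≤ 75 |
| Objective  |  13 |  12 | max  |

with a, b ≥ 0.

Primal max cᵀx s.t. Ax ≤ b, x ≥ 0  →  Dual min bᵀy s.t. Aᵀy ≥ c, y ≥ 0.

Minimize: z = 79y1 + 29y2 + 75y3

Subject to:
  5y1 + y2 + 5y3 ≥ 13
  3y1 + 2y2 + 3y3 ≥ 12
  y1, y2, y3 ≥ 0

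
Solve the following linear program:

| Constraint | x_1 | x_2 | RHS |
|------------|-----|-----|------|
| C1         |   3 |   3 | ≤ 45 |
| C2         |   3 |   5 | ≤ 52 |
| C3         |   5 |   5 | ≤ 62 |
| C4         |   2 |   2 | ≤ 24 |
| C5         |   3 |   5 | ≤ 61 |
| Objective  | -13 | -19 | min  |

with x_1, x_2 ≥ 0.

Evaluate the objective at each vertex of the feasible region:
  z(0, 0) = 0
  z(12, 0) = -156
  z(4, 8) = -204  ←
  z(0, 10.4) = -197.6
The minimum is at x_1 = 4, x_2 = 8.

x_1 = 4, x_2 = 8, z = -204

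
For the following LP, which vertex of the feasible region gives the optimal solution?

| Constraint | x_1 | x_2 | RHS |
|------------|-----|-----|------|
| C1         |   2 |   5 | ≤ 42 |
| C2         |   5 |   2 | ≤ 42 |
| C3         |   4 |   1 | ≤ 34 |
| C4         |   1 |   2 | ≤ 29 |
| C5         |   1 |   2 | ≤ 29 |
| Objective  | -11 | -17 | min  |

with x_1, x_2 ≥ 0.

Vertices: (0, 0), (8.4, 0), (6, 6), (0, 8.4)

Evaluate the objective at each vertex of the feasible region:
  z(0, 0) = 0
  z(8.4, 0) = -92.4
  z(6, 6) = -168  ←
  z(0, 8.4) = -142.8
The minimum is at x_1 = 6, x_2 = 6.

(6, 6)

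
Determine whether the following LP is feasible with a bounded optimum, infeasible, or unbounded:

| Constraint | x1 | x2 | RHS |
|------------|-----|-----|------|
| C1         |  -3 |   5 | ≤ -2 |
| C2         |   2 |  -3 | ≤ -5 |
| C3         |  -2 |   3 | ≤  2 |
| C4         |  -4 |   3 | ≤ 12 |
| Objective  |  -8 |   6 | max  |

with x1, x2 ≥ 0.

Infeasible (no feasible solution exists)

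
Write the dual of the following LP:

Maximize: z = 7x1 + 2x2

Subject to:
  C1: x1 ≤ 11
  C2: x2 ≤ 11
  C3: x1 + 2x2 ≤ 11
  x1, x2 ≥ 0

Primal max cᵀx s.t. Ax ≤ b, x ≥ 0  →  Dual min bᵀy s.t. Aᵀy ≥ c, y ≥ 0.

Minimize: z = 11y1 + 11y2 + 11y3

Subject to:
  y1 + y3 ≥ 7
  y2 + 2y3 ≥ 2
  y1, y2, y3 ≥ 0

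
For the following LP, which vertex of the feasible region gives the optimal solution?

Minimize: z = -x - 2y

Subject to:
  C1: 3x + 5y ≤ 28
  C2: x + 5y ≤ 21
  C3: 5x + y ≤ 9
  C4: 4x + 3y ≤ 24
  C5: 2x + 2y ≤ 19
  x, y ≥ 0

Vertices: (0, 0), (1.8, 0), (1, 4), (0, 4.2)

Evaluate the objective at each vertex of the feasible region:
  z(0, 0) = 0
  z(1.8, 0) = -1.8
  z(1, 4) = -9  ←
  z(0, 4.2) = -8.4
The minimum is at x = 1, y = 4.

(1, 4)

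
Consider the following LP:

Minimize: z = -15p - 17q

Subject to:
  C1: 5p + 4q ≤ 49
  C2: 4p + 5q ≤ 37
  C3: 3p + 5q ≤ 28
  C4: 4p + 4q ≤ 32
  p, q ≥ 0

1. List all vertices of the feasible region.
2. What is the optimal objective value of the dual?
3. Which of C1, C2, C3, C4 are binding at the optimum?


1. (0, 0), (8, 0), (6, 2), (0, 5.6)
2. -124
3. C3, C4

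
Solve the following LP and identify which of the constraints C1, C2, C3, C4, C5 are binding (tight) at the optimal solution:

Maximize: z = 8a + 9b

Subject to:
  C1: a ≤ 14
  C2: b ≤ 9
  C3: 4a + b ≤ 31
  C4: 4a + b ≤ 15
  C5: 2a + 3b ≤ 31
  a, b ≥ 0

At a = 1.5, b = 9, compute slack b - a·x for each constraint:
  C1: 14 − 1.5 = 12.5  (slack)
  C2: 9 − 9 = 0  (binding)
  C3: 31 − 15 = 16  (slack)
  C4: 15 − 15 = 0  (binding)
  C5: 31 − 30 = 1  (slack)

Optimal: a = 1.5, b = 9
Binding: C2, C4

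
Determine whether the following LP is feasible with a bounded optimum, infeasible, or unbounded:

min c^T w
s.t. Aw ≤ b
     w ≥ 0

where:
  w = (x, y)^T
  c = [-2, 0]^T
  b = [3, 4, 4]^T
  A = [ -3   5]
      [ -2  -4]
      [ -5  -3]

Unbounded (objective can decrease without bound)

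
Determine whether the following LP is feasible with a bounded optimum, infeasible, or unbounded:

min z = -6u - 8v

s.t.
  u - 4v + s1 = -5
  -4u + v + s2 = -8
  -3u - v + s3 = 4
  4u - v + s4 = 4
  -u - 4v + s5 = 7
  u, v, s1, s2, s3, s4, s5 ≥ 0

Infeasible (no feasible solution exists)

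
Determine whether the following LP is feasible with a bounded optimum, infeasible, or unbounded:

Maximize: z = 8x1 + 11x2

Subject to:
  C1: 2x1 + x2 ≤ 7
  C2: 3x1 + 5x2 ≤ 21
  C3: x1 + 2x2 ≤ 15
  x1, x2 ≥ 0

Feasible with a bounded optimal solution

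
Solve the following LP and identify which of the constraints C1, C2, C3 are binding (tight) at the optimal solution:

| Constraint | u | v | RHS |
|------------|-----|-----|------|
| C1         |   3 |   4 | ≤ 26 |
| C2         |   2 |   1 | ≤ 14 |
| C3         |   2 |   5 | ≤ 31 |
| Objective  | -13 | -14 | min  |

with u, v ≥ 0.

At u = 6, v = 2, compute slack b - a·x for each constraint:
  C1: 26 − 26 = 0  (binding)
  C2: 14 − 14 = 0  (binding)
  C3: 31 − 22 = 9  (slack)

Optimal: u = 6, v = 2
Binding: C1, C2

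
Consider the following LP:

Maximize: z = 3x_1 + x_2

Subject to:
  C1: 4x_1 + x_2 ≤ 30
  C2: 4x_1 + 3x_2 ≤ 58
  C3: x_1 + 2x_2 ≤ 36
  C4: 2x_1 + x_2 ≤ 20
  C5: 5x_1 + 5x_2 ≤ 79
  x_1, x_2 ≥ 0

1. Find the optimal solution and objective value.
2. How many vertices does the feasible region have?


1. x_1 = 5, x_2 = 10, z = 25
2. 5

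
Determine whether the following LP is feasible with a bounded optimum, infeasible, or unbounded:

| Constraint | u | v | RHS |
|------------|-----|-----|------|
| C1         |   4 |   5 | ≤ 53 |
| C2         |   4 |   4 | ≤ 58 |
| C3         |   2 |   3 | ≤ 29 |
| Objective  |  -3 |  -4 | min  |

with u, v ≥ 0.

Feasible with a bounded optimal solution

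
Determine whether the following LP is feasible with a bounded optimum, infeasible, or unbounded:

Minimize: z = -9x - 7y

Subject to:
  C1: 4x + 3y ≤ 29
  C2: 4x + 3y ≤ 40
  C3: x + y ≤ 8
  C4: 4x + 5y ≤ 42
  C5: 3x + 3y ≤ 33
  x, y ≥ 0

Feasible with a bounded optimal solution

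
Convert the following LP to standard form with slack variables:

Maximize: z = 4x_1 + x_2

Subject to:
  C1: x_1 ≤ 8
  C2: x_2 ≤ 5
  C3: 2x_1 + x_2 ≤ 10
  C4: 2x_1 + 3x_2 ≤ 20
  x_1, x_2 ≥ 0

max z = 4x_1 + x_2

s.t.
  x_1 + s1 = 8
  x_2 + s2 = 5
  2x_1 + x_2 + s3 = 10
  2x_1 + 3x_2 + s4 = 20
  x_1, x_2, s1, s2, s3, s4 ≥ 0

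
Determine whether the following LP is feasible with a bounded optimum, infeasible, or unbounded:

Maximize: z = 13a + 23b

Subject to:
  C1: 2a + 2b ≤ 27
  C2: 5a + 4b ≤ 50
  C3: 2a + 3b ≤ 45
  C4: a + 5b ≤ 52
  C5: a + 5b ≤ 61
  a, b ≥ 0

Feasible with a bounded optimal solution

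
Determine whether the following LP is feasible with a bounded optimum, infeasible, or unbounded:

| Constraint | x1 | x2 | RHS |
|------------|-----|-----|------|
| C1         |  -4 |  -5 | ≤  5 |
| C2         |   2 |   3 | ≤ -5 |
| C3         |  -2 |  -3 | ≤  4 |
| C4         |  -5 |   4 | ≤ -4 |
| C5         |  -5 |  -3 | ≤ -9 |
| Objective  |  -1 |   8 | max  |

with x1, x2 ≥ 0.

Infeasible (no feasible solution exists)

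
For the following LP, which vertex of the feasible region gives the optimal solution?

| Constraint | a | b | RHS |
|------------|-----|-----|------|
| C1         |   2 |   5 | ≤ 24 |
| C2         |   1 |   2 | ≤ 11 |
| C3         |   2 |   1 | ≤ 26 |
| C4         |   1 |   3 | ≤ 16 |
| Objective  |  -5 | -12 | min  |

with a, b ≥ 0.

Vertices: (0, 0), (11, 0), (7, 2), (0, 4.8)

Evaluate the objective at each vertex of the feasible region:
  z(0, 0) = 0
  z(11, 0) = -55
  z(7, 2) = -59  ←
  z(0, 4.8) = -57.6
The minimum is at a = 7, b = 2.

(7, 2)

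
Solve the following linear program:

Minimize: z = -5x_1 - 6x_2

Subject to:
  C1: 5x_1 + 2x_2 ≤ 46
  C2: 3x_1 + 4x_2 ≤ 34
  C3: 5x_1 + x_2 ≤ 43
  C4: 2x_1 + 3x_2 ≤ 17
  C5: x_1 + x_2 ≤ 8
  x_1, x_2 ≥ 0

Evaluate the objective at each vertex of the feasible region:
  z(0, 0) = 0
  z(8, 0) = -40
  z(7, 1) = -41  ←
  z(0, 5.667) = -34
The minimum is at x_1 = 7, x_2 = 1.

x_1 = 7, x_2 = 1, z = -41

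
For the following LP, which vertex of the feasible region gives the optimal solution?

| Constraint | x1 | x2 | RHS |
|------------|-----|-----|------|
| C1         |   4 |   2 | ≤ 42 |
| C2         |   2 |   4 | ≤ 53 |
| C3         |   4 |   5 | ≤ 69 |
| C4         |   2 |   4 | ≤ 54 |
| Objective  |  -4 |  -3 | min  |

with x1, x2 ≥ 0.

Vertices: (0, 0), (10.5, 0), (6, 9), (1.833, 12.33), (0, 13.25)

Evaluate the objective at each vertex of the feasible region:
  z(0, 0) = 0
  z(10.5, 0) = -42
  z(6, 9) = -51  ←
  z(1.833, 12.33) = -44.33
  z(0, 13.25) = -39.75
The minimum is at x1 = 6, x2 = 9.

(6, 9)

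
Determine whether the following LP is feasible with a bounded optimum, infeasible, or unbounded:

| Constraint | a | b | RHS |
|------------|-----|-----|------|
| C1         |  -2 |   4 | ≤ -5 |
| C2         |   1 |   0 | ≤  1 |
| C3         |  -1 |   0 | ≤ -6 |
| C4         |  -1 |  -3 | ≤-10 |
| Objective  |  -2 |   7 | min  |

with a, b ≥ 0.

Infeasible (no feasible solution exists)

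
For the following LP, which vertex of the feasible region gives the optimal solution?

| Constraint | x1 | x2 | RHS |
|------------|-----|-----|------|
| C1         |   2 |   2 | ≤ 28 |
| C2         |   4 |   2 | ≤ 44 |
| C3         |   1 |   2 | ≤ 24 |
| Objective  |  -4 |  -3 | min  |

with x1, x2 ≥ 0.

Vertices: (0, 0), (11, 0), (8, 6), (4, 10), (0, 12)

Evaluate the objective at each vertex of the feasible region:
  z(0, 0) = 0
  z(11, 0) = -44
  z(8, 6) = -50  ←
  z(4, 10) = -46
  z(0, 12) = -36
The minimum is at x1 = 8, x2 = 6.

(8, 6)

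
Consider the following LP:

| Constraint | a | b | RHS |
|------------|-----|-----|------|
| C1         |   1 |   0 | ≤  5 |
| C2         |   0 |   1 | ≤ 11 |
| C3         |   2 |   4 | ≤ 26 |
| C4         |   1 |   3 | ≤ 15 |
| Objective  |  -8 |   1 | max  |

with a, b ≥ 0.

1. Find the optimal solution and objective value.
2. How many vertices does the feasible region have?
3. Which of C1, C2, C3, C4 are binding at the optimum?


1. a = 0, b = 5, z = 5
2. 4
3. C4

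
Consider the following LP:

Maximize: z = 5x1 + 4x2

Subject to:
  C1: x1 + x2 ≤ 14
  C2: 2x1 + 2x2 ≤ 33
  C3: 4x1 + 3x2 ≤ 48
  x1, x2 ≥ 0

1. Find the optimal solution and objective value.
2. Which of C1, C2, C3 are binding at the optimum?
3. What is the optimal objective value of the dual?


1. x1 = 6, x2 = 8, z = 62
2. C1, C3
3. 62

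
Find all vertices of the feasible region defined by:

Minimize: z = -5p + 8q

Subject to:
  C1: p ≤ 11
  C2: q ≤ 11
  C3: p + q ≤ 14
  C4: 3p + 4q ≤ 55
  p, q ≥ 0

(0, 0), (11, 0), (11, 3), (3, 11), (0, 11)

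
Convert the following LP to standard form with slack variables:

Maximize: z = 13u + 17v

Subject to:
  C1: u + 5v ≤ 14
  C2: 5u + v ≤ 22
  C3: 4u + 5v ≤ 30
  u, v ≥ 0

max z = 13u + 17v

s.t.
  u + 5v + s1 = 14
  5u + v + s2 = 22
  4u + 5v + s3 = 30
  u, v, s1, s2, s3 ≥ 0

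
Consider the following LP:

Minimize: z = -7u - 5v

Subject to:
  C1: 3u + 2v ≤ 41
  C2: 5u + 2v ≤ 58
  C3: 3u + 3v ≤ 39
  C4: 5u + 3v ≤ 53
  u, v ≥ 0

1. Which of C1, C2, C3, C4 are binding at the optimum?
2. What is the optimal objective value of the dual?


1. C3, C4
2. -79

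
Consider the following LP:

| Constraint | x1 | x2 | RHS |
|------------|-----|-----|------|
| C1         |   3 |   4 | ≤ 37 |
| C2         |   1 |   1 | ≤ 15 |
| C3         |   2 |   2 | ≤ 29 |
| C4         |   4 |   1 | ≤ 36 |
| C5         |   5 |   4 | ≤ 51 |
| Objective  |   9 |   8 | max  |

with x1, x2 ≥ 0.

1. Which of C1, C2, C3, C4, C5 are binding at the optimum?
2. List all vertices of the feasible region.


1. C1, C5
2. (0, 0), (9, 0), (8.455, 2.182), (7, 4), (0, 9.25)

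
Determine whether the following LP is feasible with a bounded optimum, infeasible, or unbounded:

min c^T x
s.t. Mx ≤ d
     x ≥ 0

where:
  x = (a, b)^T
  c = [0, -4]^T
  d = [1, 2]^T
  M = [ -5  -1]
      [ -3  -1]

Unbounded (objective can decrease without bound)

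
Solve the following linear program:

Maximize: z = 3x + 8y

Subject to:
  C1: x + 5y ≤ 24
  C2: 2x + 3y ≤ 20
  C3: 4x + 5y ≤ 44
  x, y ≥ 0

Evaluate the objective at each vertex of the feasible region:
  z(0, 0) = 0
  z(10, 0) = 30
  z(4, 4) = 44  ←
  z(0, 4.8) = 38.4
The maximum is at x = 4, y = 4.

x = 4, y = 4, z = 44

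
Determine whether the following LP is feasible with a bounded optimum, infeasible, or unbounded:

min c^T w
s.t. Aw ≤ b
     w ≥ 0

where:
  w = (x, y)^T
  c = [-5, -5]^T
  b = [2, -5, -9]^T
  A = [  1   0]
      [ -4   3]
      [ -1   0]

Infeasible (no feasible solution exists)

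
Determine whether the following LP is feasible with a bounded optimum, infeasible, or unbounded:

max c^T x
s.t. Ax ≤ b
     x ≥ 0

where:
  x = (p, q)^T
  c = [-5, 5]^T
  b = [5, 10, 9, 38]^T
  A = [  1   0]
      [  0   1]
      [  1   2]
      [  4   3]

Feasible with a bounded optimal solution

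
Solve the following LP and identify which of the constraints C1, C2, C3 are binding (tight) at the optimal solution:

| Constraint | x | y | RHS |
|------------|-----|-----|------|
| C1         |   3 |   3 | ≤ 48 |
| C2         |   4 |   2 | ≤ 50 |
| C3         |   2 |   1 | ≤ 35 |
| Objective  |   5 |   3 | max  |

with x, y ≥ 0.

At x = 9, y = 7, compute slack b - a·x for each constraint:
  C1: 48 − 48 = 0  (binding)
  C2: 50 − 50 = 0  (binding)
  C3: 35 − 25 = 10  (slack)

Optimal: x = 9, y = 7
Binding: C1, C2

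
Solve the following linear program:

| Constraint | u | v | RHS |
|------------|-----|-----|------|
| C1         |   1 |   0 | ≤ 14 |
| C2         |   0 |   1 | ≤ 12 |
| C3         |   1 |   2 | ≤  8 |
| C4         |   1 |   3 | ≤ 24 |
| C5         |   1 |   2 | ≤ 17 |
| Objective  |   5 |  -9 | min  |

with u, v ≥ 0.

Evaluate the objective at each vertex of the feasible region:
  z(0, 0) = 0
  z(8, 0) = 40
  z(0, 4) = -36  ←
The minimum is at u = 0, v = 4.

u = 0, v = 4, z = -36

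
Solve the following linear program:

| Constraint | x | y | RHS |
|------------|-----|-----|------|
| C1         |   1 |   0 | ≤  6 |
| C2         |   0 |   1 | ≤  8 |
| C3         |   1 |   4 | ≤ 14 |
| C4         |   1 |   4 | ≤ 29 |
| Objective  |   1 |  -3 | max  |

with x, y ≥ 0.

Evaluate the objective at each vertex of the feasible region:
  z(0, 0) = 0
  z(6, 0) = 6  ←
  z(6, 2) = 0
  z(0, 3.5) = -10.5
The maximum is at x = 6, y = 0.

x = 6, y = 0, z = 6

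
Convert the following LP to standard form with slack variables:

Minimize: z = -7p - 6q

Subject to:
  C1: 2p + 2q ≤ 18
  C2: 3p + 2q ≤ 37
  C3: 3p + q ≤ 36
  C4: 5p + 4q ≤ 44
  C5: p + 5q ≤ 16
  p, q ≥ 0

min z = -7p - 6q

s.t.
  2p + 2q + s1 = 18
  3p + 2q + s2 = 37
  3p + q + s3 = 36
  5p + 4q + s4 = 44
  p + 5q + s5 = 16
  p, q, s1, s2, s3, s4, s5 ≥ 0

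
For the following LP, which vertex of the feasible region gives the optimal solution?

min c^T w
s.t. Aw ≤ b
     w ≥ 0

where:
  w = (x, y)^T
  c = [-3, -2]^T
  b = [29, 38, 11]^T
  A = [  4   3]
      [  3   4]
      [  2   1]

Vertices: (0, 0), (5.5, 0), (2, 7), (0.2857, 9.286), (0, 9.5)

Evaluate the objective at each vertex of the feasible region:
  z(0, 0) = 0
  z(5.5, 0) = -16.5
  z(2, 7) = -20  ←
  z(0.2857, 9.286) = -19.43
  z(0, 9.5) = -19
The minimum is at x = 2, y = 7.

(2, 7)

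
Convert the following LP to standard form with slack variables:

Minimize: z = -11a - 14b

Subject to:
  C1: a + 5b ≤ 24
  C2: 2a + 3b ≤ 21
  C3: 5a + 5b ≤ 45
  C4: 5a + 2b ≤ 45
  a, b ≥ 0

min z = -11a - 14b

s.t.
  a + 5b + s1 = 24
  2a + 3b + s2 = 21
  5a + 5b + s3 = 45
  5a + 2b + s4 = 45
  a, b, s1, s2, s3, s4 ≥ 0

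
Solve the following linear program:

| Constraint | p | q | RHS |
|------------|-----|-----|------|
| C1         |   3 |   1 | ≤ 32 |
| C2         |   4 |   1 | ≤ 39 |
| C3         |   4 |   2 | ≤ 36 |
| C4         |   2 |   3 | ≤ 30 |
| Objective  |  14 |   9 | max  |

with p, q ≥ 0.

Evaluate the objective at each vertex of the feasible region:
  z(0, 0) = 0
  z(9, 0) = 126
  z(6, 6) = 138  ←
  z(0, 10) = 90
The maximum is at p = 6, q = 6.

p = 6, q = 6, z = 138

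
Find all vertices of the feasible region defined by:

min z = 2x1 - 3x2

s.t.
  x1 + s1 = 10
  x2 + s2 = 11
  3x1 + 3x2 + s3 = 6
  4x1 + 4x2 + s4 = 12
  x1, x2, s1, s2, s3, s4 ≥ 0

(0, 0), (2, 0), (0, 2)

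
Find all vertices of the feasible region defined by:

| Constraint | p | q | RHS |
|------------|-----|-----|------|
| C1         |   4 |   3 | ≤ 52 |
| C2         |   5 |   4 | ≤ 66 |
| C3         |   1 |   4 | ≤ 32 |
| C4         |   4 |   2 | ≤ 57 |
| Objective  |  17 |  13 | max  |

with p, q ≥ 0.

(0, 0), (13, 0), (10, 4), (8.5, 5.875), (0, 8)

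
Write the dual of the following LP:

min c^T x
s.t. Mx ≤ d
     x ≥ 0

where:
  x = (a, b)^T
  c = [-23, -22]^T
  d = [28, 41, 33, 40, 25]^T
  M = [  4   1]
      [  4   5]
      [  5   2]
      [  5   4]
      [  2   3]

Primal min cᵀx s.t. Ax ≤ b, x ≥ 0  →  Dual max −bᵀy s.t. Aᵀy ≥ −c, y ≥ 0.

Maximize: z = -28y1 - 41y2 - 33y3 - 40y4 - 25y5

Subject to:
  4y1 + 4y2 + 5y3 + 5y4 + 2y5 ≥ 23
  y1 + 5y2 + 2y3 + 4y4 + 3y5 ≥ 22
  y1, y2, y3, y4, y5 ≥ 0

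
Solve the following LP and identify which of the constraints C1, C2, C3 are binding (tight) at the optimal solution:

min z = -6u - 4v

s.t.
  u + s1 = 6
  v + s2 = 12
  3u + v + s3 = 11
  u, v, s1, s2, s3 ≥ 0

At u = 0, v = 11, compute slack b - a·x for each constraint:
  C1: 6 − 0 = 6  (slack)
  C2: 12 − 11 = 1  (slack)
  C3: 11 − 11 = 0  (binding)

Optimal: u = 0, v = 11
Binding: C3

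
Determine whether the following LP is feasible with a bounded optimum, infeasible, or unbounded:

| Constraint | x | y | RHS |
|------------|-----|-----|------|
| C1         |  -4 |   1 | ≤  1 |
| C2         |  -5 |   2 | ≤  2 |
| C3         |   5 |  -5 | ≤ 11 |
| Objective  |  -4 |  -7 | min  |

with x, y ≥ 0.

Unbounded (objective can decrease without bound)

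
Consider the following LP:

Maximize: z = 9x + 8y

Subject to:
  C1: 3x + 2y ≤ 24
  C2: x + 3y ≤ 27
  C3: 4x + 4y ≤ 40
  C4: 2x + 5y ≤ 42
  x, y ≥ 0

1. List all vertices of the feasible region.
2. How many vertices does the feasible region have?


1. (0, 0), (8, 0), (4, 6), (2.667, 7.333), (0, 8.4)
2. 5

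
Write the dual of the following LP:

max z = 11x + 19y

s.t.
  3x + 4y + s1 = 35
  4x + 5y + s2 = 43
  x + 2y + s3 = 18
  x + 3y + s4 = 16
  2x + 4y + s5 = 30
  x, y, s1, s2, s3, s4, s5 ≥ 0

Primal max cᵀx s.t. Ax ≤ b, x ≥ 0  →  Dual min bᵀy s.t. Aᵀy ≥ c, y ≥ 0.

Minimize: z = 35y1 + 43y2 + 18y3 + 16y4 + 30y5

Subject to:
  3y1 + 4y2 + y3 + y4 + 2y5 ≥ 11
  4y1 + 5y2 + 2y3 + 3y4 + 4y5 ≥ 19
  y1, y2, y3, y4, y5 ≥ 0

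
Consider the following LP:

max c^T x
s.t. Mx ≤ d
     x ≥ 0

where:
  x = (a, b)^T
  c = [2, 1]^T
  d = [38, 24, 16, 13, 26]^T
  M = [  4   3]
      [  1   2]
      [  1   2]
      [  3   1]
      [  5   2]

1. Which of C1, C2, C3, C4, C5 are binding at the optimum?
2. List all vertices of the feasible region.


1. C3, C4
2. (0, 0), (4.333, 0), (2, 7), (0, 8)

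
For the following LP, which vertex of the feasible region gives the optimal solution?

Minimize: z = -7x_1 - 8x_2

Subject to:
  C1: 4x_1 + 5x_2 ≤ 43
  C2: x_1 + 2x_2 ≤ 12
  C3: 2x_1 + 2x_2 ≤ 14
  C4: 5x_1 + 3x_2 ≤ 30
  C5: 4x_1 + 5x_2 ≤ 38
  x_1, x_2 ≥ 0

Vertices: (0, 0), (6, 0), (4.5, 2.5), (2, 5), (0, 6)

Evaluate the objective at each vertex of the feasible region:
  z(0, 0) = 0
  z(6, 0) = -42
  z(4.5, 2.5) = -51.5
  z(2, 5) = -54  ←
  z(0, 6) = -48
The minimum is at x_1 = 2, x_2 = 5.

(2, 5)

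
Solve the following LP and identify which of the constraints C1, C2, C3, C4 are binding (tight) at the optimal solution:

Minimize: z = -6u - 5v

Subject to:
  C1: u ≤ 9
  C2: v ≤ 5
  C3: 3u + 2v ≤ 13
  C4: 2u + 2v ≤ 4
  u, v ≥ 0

At u = 2, v = 0, compute slack b - a·x for each constraint:
  C1: 9 − 2 = 7  (slack)
  C2: 5 − 0 = 5  (slack)
  C3: 13 − 6 = 7  (slack)
  C4: 4 − 4 = 0  (binding)

Optimal: u = 2, v = 0
Binding: C4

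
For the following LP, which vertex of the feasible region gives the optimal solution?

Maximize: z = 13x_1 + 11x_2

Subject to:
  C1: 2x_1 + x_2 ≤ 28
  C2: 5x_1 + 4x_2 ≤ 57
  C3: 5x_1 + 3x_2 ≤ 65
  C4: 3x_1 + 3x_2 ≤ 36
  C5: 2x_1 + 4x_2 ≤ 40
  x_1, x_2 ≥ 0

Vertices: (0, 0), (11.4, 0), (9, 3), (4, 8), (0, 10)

Evaluate the objective at each vertex of the feasible region:
  z(0, 0) = 0
  z(11.4, 0) = 148.2
  z(9, 3) = 150  ←
  z(4, 8) = 140
  z(0, 10) = 110
The maximum is at x_1 = 9, x_2 = 3.

(9, 3)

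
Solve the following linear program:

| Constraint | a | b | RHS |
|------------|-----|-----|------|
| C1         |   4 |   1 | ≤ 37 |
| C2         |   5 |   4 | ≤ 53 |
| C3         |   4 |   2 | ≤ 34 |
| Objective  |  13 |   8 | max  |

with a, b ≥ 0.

Evaluate the objective at each vertex of the feasible region:
  z(0, 0) = 0
  z(8.5, 0) = 110.5
  z(5, 7) = 121  ←
  z(0, 13.25) = 106
The maximum is at a = 5, b = 7.

a = 5, b = 7, z = 121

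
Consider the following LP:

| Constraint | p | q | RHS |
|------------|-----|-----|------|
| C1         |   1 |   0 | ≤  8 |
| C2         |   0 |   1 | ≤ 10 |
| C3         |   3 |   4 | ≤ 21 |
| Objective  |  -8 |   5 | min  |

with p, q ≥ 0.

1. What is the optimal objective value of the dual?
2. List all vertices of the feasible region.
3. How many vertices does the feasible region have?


1. -56
2. (0, 0), (7, 0), (0, 5.25)
3. 3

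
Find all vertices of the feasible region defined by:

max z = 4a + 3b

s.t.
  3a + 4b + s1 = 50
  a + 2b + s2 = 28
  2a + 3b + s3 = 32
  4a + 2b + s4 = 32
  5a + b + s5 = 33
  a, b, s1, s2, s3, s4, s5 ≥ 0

(0, 0), (6.6, 0), (5.667, 4.667), (4, 8), (0, 10.67)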